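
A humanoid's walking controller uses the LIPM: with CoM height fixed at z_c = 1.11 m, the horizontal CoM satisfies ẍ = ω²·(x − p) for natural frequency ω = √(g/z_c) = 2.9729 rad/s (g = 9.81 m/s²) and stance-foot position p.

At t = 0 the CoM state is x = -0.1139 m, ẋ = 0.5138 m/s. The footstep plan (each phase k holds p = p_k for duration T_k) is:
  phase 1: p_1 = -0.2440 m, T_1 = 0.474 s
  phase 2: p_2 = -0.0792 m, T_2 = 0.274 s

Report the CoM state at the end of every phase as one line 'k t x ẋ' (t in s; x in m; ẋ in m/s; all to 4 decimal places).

1 0.4740 0.3706 1.8583
2 0.7480 1.0957 3.7236

phase 1: p=-0.2440, T=0.474, ωT=1.409155, cosh=2.168422, sinh=1.924072; start (x,ẋ)=(-0.113900, 0.513800) → end (x,ẋ)=(0.370645, 1.858317)
phase 2: p=-0.0792, T=0.274, ωT=0.814575, cosh=1.350521, sinh=0.907694; start (x,ẋ)=(0.370645, 1.858317) → end (x,ẋ)=(1.095711, 3.723595)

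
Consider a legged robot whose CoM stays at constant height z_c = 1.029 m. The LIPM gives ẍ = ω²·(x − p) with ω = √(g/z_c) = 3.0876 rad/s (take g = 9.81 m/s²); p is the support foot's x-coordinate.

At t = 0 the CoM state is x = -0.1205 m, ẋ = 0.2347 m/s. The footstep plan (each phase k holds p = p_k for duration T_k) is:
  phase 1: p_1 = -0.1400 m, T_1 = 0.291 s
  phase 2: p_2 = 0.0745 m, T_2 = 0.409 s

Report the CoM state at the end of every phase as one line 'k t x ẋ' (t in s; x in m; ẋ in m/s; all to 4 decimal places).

phase 1: p=-0.1400, T=0.291, ωT=0.898492, cosh=1.431540, sinh=1.024356; start (x,ẋ)=(-0.120500, 0.234700) → end (x,ẋ)=(-0.034220, 0.397657)
phase 2: p=0.0745, T=0.409, ωT=1.262828, cosh=1.909130, sinh=1.626277; start (x,ẋ)=(-0.034220, 0.397657) → end (x,ẋ)=(0.076391, 0.213265)

1 0.2910 -0.0342 0.3977
2 0.7000 0.0764 0.2133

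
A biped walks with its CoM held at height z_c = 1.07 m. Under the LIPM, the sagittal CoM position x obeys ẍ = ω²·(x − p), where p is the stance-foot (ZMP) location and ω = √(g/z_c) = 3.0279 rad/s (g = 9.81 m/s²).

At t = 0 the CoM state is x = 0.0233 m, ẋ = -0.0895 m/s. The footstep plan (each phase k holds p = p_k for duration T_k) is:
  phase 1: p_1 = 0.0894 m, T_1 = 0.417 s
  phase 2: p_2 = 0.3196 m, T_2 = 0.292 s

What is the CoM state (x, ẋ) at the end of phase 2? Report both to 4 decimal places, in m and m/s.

phase 1: p=0.0894, T=0.417, ωT=1.262634, cosh=1.908814, sinh=1.625906; start (x,ẋ)=(0.023300, -0.089500) → end (x,ẋ)=(-0.084832, -0.496255)
phase 2: p=0.3196, T=0.292, ωT=0.884147, cosh=1.416992, sinh=1.003926; start (x,ẋ)=(-0.084832, -0.496255) → end (x,ẋ)=(-0.418014, -1.932576)

x = -0.4180, ẋ = -1.9326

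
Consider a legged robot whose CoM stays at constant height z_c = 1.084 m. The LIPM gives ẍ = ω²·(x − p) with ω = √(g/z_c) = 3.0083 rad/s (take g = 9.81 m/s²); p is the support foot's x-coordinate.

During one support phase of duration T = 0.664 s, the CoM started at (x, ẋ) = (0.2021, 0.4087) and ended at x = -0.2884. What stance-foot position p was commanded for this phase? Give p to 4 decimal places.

ωT = 3.0083·0.664 = 1.997511; cosh(ωT) = 3.753181, sinh(ωT) = 3.617508
x(T) = p + (x₀−p)·cosh(ωT) + (ẋ₀/ω)·sinh(ωT) ⇒ p·(1 − cosh) = x(T) − x₀·cosh − (ẋ₀/ω)·sinh
numerator   = -0.2884 − (0.2021)·3.753181 − (0.4087/3.0083)·3.617508 = -1.538383
denominator = 1 − 3.753181 = -2.753181
p = -1.538383 / -2.753181 = 0.5588

p = 0.5588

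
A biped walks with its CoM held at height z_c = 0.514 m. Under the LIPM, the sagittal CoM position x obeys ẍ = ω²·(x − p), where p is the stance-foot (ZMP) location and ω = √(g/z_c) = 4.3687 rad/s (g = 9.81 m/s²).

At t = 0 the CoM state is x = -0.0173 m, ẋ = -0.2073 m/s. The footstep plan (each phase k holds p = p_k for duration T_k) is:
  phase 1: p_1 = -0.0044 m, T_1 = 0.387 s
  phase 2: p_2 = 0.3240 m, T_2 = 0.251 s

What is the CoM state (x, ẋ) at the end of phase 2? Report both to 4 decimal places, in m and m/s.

x = -0.7113, ẋ = -4.0530

phase 1: p=-0.0044, T=0.387, ωT=1.690687, cosh=2.803799, sinh=2.619406; start (x,ẋ)=(-0.017300, -0.207300) → end (x,ẋ)=(-0.164863, -0.728847)
phase 2: p=0.3240, T=0.251, ωT=1.096544, cosh=1.663912, sinh=1.329889; start (x,ẋ)=(-0.164863, -0.728847) → end (x,ẋ)=(-0.711295, -4.052975)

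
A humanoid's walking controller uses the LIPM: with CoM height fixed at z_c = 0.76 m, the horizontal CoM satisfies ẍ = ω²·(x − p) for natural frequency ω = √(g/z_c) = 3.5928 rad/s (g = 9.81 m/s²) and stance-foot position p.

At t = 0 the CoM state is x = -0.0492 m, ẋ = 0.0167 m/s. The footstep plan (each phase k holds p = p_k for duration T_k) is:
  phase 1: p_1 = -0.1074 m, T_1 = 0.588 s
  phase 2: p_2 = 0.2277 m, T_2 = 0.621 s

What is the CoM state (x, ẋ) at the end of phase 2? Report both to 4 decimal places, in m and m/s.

x = 1.0695, ẋ = 3.1512

phase 1: p=-0.1074, T=0.588, ωT=2.112566, cosh=4.195182, sinh=4.074255; start (x,ẋ)=(-0.049200, 0.016700) → end (x,ẋ)=(0.155697, 0.921990)
phase 2: p=0.2277, T=0.621, ωT=2.231129, cosh=4.708888, sinh=4.601481; start (x,ẋ)=(0.155697, 0.921990) → end (x,ẋ)=(1.069488, 3.151188)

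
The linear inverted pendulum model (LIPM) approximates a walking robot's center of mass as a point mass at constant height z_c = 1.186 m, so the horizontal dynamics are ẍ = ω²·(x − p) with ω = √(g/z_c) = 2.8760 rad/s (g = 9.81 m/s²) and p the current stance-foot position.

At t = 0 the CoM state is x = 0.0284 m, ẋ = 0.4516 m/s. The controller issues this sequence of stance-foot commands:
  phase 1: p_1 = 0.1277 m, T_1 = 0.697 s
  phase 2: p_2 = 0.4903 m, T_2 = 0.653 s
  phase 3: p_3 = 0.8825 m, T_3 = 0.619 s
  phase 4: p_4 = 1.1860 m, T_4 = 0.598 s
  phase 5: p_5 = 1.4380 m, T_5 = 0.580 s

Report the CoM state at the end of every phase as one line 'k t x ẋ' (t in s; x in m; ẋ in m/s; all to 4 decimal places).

1 0.6970 0.3247 0.6658
2 1.3500 0.6754 0.7069
3 1.9690 0.9590 0.4397
4 2.5670 0.9452 -0.4970
5 3.1470 -0.3568 -4.9881

phase 1: p=0.1277, T=0.697, ωT=2.004572, cosh=3.778817, sinh=3.644099; start (x,ẋ)=(0.028400, 0.451600) → end (x,ẋ)=(0.324673, 0.665807)
phase 2: p=0.4903, T=0.653, ωT=1.878028, cosh=3.346743, sinh=3.193851; start (x,ẋ)=(0.324673, 0.665807) → end (x,ẋ)=(0.675381, 0.706918)
phase 3: p=0.8825, T=0.619, ωT=1.780244, cosh=3.049950, sinh=2.881353; start (x,ẋ)=(0.675381, 0.706918) → end (x,ẋ)=(0.959030, 0.439715)
phase 4: p=1.1860, T=0.598, ωT=1.719848, cosh=2.881387, sinh=2.702293; start (x,ẋ)=(0.959030, 0.439715) → end (x,ẋ)=(0.945169, -0.496973)
phase 5: p=1.4380, T=0.580, ωT=1.668080, cosh=2.745294, sinh=2.556685; start (x,ẋ)=(0.945169, -0.496973) → end (x,ẋ)=(-0.356761, -4.988135)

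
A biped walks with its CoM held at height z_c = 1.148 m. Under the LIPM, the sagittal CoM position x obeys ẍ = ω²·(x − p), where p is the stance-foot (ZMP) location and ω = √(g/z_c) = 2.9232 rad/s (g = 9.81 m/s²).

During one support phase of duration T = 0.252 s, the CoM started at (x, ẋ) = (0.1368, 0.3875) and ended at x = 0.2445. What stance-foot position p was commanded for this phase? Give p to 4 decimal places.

ωT = 2.9232·0.252 = 0.736646; cosh(ωT) = 1.283818, sinh(ωT) = 0.805101
x(T) = p + (x₀−p)·cosh(ωT) + (ẋ₀/ω)·sinh(ωT) ⇒ p·(1 − cosh) = x(T) − x₀·cosh − (ẋ₀/ω)·sinh
numerator   = 0.2445 − (0.1368)·1.283818 − (0.3875/2.9232)·0.805101 = -0.037851
denominator = 1 − 1.283818 = -0.283818
p = -0.037851 / -0.283818 = 0.1334

p = 0.1334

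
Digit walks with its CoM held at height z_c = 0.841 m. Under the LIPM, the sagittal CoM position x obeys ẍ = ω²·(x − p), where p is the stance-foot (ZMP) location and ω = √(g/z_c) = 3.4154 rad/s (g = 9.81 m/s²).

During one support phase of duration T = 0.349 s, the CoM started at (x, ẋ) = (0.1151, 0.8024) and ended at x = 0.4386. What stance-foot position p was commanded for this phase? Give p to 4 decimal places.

ωT = 3.4154·0.349 = 1.191975; cosh(ωT) = 1.798600, sinh(ωT) = 1.494979
x(T) = p + (x₀−p)·cosh(ωT) + (ẋ₀/ω)·sinh(ωT) ⇒ p·(1 − cosh) = x(T) − x₀·cosh − (ẋ₀/ω)·sinh
numerator   = 0.4386 − (0.1151)·1.798600 − (0.8024/3.4154)·1.494979 = -0.119643
denominator = 1 − 1.798600 = -0.798600
p = -0.119643 / -0.798600 = 0.1498

p = 0.1498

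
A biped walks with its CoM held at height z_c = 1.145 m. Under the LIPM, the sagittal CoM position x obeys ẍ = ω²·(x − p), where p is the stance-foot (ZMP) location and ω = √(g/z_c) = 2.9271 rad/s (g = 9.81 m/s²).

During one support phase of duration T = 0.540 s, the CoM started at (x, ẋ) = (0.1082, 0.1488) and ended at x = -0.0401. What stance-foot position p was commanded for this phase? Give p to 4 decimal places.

ωT = 2.9271·0.540 = 1.580634; cosh(ωT) = 2.531940, sinh(ωT) = 2.326095
x(T) = p + (x₀−p)·cosh(ωT) + (ẋ₀/ω)·sinh(ωT) ⇒ p·(1 − cosh) = x(T) − x₀·cosh − (ẋ₀/ω)·sinh
numerator   = -0.0401 − (0.1082)·2.531940 − (0.1488/2.9271)·2.326095 = -0.432304
denominator = 1 − 2.531940 = -1.531940
p = -0.432304 / -1.531940 = 0.2822

p = 0.2822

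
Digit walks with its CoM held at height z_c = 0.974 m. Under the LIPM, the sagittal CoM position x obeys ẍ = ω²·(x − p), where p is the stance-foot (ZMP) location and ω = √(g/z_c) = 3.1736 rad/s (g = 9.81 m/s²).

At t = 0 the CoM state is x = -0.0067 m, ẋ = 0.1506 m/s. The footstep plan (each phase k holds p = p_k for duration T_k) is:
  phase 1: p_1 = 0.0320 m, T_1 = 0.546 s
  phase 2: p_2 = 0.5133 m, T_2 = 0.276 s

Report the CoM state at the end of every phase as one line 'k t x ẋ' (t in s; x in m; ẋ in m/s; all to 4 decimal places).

1 0.5460 0.0491 0.1027
2 0.8220 -0.1085 -1.3170

phase 1: p=0.0320, T=0.546, ωT=1.732786, cosh=2.916590, sinh=2.739799; start (x,ẋ)=(-0.006700, 0.150600) → end (x,ẋ)=(0.049142, 0.102741)
phase 2: p=0.5133, T=0.276, ωT=0.875914, cosh=1.408775, sinh=0.992293; start (x,ẋ)=(0.049142, 0.102741) → end (x,ẋ)=(-0.108469, -1.316959)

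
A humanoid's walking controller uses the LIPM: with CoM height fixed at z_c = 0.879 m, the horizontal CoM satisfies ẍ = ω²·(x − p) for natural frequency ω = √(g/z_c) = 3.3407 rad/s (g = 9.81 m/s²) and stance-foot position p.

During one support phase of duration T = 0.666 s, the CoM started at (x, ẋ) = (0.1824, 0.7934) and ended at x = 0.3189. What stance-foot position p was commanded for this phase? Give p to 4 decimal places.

p = 0.4404

ωT = 3.3407·0.666 = 2.224906; cosh(ωT) = 4.680346, sinh(ωT) = 4.572269
x(T) = p + (x₀−p)·cosh(ωT) + (ẋ₀/ω)·sinh(ωT) ⇒ p·(1 − cosh) = x(T) − x₀·cosh − (ẋ₀/ω)·sinh
numerator   = 0.3189 − (0.1824)·4.680346 − (0.7934/3.3407)·4.572269 = -1.620687
denominator = 1 − 4.680346 = -3.680346
p = -1.620687 / -3.680346 = 0.4404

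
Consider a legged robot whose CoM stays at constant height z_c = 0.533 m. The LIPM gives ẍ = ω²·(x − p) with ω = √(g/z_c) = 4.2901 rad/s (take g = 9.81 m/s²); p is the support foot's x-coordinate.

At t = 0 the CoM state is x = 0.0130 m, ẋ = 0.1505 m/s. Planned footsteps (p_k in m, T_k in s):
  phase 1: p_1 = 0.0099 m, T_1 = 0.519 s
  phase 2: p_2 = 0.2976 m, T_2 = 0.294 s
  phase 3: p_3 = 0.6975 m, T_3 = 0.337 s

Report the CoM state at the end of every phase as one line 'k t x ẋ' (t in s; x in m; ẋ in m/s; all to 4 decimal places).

phase 1: p=0.0099, T=0.519, ωT=2.226562, cosh=4.687923, sinh=4.580024; start (x,ẋ)=(0.013000, 0.150500) → end (x,ẋ)=(0.185103, 0.766444)
phase 2: p=0.2976, T=0.294, ωT=1.261289, cosh=1.906629, sinh=1.623341; start (x,ẋ)=(0.185103, 0.766444) → end (x,ẋ)=(0.373127, 0.677864)
phase 3: p=0.6975, T=0.337, ωT=1.445764, cosh=2.240329, sinh=2.004763; start (x,ẋ)=(0.373127, 0.677864) → end (x,ẋ)=(0.287563, -1.271177)

1 0.5190 0.1851 0.7664
2 0.8130 0.3731 0.6779
3 1.1500 0.2876 -1.2712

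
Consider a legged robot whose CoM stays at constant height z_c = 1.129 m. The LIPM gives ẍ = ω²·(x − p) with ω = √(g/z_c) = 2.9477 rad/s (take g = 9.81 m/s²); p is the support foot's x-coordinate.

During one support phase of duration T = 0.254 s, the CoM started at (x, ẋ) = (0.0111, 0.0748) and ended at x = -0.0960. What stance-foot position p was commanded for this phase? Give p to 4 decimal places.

ωT = 2.9477·0.254 = 0.748716; cosh(ωT) = 1.293628, sinh(ωT) = 0.820655
x(T) = p + (x₀−p)·cosh(ωT) + (ẋ₀/ω)·sinh(ωT) ⇒ p·(1 − cosh) = x(T) − x₀·cosh − (ẋ₀/ω)·sinh
numerator   = -0.0960 − (0.0111)·1.293628 − (0.0748/2.9477)·0.820655 = -0.131184
denominator = 1 − 1.293628 = -0.293628
p = -0.131184 / -0.293628 = 0.4468

p = 0.4468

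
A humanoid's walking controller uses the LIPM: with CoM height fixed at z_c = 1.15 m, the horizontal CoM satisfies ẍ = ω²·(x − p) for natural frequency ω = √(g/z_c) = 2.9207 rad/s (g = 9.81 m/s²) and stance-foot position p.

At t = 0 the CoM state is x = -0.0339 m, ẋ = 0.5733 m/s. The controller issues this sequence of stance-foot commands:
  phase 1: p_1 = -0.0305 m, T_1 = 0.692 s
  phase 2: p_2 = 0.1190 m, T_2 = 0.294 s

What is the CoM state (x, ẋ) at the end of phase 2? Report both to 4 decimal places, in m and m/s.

x = 1.6231, ẋ = 4.6107

phase 1: p=-0.0305, T=0.692, ωT=2.021124, cosh=3.839656, sinh=3.707150; start (x,ẋ)=(-0.033900, 0.573300) → end (x,ẋ)=(0.684116, 2.164461)
phase 2: p=0.1190, T=0.294, ωT=0.858686, cosh=1.391888, sinh=0.968169; start (x,ẋ)=(0.684116, 2.164461) → end (x,ẋ)=(1.623066, 4.610685)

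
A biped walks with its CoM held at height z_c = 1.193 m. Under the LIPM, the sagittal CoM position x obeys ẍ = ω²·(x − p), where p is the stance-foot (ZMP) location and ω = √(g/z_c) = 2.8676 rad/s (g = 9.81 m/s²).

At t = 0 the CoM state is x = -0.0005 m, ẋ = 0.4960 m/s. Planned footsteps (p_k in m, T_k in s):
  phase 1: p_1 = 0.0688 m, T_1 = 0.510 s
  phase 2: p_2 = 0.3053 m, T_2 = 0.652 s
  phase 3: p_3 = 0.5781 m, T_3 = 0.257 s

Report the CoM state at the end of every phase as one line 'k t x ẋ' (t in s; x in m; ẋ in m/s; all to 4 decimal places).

phase 1: p=0.0688, T=0.510, ωT=1.462476, cosh=2.274148, sinh=2.042486; start (x,ẋ)=(-0.000500, 0.496000) → end (x,ẋ)=(0.264484, 0.722085)
phase 2: p=0.3053, T=0.652, ωT=1.869675, cosh=3.320182, sinh=3.166008; start (x,ẋ)=(0.264484, 0.722085) → end (x,ẋ)=(0.967010, 2.026892)
phase 3: p=0.5781, T=0.257, ωT=0.736973, cosh=1.284081, sinh=0.805520; start (x,ẋ)=(0.967010, 2.026892) → end (x,ẋ)=(1.646855, 3.501042)

1 0.5100 0.2645 0.7221
2 1.1620 0.9670 2.0269
3 1.4190 1.6469 3.5010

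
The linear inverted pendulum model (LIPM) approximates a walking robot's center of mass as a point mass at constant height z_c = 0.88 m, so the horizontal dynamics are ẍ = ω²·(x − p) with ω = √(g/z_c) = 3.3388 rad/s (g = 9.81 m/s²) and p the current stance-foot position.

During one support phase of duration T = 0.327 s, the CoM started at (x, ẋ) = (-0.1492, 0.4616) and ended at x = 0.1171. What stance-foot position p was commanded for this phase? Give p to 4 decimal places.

ωT = 3.3388·0.327 = 1.091788; cosh(ωT) = 1.657606, sinh(ωT) = 1.321990
x(T) = p + (x₀−p)·cosh(ωT) + (ẋ₀/ω)·sinh(ωT) ⇒ p·(1 − cosh) = x(T) − x₀·cosh − (ẋ₀/ω)·sinh
numerator   = 0.1171 − (-0.1492)·1.657606 − (0.4616/3.3388)·1.321990 = 0.181645
denominator = 1 − 1.657606 = -0.657606
p = 0.181645 / -0.657606 = -0.2762

p = -0.2762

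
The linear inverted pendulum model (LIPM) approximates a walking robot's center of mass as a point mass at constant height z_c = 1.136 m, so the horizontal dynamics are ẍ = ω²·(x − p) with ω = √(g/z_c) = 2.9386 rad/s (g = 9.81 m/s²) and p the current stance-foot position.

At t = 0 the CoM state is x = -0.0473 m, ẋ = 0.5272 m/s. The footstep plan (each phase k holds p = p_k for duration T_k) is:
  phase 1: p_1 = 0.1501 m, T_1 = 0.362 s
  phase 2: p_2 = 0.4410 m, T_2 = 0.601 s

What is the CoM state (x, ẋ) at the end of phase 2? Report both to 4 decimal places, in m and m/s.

phase 1: p=0.1501, T=0.362, ωT=1.063773, cosh=1.621217, sinh=1.276066; start (x,ẋ)=(-0.047300, 0.527200) → end (x,ẋ)=(0.059005, 0.114486)
phase 2: p=0.4410, T=0.601, ωT=1.766099, cosh=3.009496, sinh=2.838497; start (x,ẋ)=(0.059005, 0.114486) → end (x,ẋ)=(-0.598028, -2.841759)

x = -0.5980, ẋ = -2.8418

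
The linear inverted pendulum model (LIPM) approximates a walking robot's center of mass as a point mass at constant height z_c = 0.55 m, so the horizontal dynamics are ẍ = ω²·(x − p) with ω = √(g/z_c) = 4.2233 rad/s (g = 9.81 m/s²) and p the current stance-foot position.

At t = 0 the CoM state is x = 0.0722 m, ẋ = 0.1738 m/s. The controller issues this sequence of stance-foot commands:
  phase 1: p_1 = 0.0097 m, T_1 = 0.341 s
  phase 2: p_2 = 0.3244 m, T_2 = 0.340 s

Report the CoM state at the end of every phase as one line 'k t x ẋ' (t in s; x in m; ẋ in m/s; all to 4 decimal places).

1 0.3410 0.2310 0.9133
2 0.6810 0.5458 1.2460

phase 1: p=0.0097, T=0.341, ωT=1.440145, cosh=2.229101, sinh=1.992208; start (x,ẋ)=(0.072200, 0.173800) → end (x,ẋ)=(0.231003, 0.913274)
phase 2: p=0.3244, T=0.340, ωT=1.435922, cosh=2.220707, sinh=1.982811; start (x,ẋ)=(0.231003, 0.913274) → end (x,ẋ)=(0.545770, 1.246010)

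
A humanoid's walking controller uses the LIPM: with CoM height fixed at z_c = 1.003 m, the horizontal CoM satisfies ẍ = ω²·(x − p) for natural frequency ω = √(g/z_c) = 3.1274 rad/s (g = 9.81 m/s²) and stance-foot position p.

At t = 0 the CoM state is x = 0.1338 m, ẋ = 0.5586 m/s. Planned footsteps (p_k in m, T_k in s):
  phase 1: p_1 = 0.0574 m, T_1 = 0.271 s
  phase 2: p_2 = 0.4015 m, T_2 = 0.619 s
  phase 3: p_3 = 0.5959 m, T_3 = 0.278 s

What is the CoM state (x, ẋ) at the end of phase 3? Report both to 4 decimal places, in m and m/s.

x = 2.3869, ẋ = 5.9293

phase 1: p=0.0574, T=0.271, ωT=0.847525, cosh=1.381169, sinh=0.952695; start (x,ẋ)=(0.133800, 0.558600) → end (x,ẋ)=(0.333087, 0.999152)
phase 2: p=0.4015, T=0.619, ωT=1.935861, cosh=3.537153, sinh=3.392853; start (x,ẋ)=(0.333087, 0.999152) → end (x,ẋ)=(1.243471, 2.808233)
phase 3: p=0.5959, T=0.278, ωT=0.869417, cosh=1.402358, sinh=0.983162; start (x,ẋ)=(1.243471, 2.808233) → end (x,ẋ)=(2.386853, 5.929263)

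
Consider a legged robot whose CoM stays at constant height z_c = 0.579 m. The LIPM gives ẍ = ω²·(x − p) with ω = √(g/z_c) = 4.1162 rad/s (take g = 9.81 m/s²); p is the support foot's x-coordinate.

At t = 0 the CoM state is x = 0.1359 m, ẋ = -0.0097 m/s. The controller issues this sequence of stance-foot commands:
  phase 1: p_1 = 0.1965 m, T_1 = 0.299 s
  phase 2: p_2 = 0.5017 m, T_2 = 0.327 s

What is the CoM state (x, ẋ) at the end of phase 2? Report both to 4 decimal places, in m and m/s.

x = -0.5406, ẋ = -3.9451

phase 1: p=0.1965, T=0.299, ωT=1.230744, cosh=1.857925, sinh=1.565850; start (x,ẋ)=(0.135900, -0.009700) → end (x,ẋ)=(0.080220, -0.408610)
phase 2: p=0.5017, T=0.327, ωT=1.345997, cosh=2.051148, sinh=1.790868; start (x,ẋ)=(0.080220, -0.408610) → end (x,ẋ)=(-0.540596, -3.945092)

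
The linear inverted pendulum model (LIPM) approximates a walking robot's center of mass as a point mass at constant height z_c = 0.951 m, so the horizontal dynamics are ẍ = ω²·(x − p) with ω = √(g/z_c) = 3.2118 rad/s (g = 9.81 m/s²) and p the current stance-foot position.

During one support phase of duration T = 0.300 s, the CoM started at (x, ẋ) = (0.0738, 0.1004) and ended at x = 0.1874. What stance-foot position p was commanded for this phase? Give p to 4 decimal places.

ωT = 3.2118·0.300 = 0.963540; cosh(ωT) = 1.501249, sinh(ωT) = 1.119709
x(T) = p + (x₀−p)·cosh(ωT) + (ẋ₀/ω)·sinh(ωT) ⇒ p·(1 − cosh) = x(T) − x₀·cosh − (ẋ₀/ω)·sinh
numerator   = 0.1874 − (0.0738)·1.501249 − (0.1004/3.2118)·1.119709 = 0.041606
denominator = 1 − 1.501249 = -0.501249
p = 0.041606 / -0.501249 = -0.0830

p = -0.0830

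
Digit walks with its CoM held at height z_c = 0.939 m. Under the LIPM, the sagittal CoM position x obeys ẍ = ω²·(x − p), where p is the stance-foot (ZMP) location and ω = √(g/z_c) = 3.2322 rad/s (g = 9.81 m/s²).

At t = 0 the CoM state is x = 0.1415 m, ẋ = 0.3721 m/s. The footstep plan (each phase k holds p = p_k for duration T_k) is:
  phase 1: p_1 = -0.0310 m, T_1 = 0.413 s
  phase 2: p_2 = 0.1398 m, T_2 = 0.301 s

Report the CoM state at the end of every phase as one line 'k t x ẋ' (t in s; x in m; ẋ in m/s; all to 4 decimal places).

1 0.4130 0.5230 1.7418
2 0.7140 1.3301 4.0374

phase 1: p=-0.0310, T=0.413, ωT=1.334899, cosh=2.031398, sinh=1.768213; start (x,ẋ)=(0.141500, 0.372100) → end (x,ẋ)=(0.522978, 1.741758)
phase 2: p=0.1398, T=0.301, ωT=0.972892, cosh=1.511787, sinh=1.133798; start (x,ẋ)=(0.522978, 1.741758) → end (x,ẋ)=(1.330061, 4.037384)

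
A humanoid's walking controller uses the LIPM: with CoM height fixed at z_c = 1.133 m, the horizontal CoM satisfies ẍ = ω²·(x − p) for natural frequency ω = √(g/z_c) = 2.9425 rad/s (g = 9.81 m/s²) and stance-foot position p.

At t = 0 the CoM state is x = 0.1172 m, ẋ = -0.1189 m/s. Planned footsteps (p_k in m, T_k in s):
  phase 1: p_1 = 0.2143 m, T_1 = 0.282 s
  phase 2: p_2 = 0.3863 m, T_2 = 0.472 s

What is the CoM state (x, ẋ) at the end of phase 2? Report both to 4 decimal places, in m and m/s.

phase 1: p=0.2143, T=0.282, ωT=0.829785, cosh=1.364484, sinh=0.928341; start (x,ẋ)=(0.117200, -0.118900) → end (x,ẋ)=(0.044296, -0.427480)
phase 2: p=0.3863, T=0.472, ωT=1.388860, cosh=2.129818, sinh=1.880458; start (x,ẋ)=(0.044296, -0.427480) → end (x,ẋ)=(-0.615294, -2.802845)

x = -0.6153, ẋ = -2.8028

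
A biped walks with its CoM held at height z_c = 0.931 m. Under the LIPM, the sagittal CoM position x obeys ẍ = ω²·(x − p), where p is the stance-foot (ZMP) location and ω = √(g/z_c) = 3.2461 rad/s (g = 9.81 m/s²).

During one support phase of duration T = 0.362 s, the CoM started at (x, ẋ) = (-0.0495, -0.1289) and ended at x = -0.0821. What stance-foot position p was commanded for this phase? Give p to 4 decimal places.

ωT = 3.2461·0.362 = 1.175088; cosh(ωT) = 1.773610, sinh(ωT) = 1.464818
x(T) = p + (x₀−p)·cosh(ωT) + (ẋ₀/ω)·sinh(ωT) ⇒ p·(1 − cosh) = x(T) − x₀·cosh − (ẋ₀/ω)·sinh
numerator   = -0.0821 − (-0.0495)·1.773610 − (-0.1289/3.2461)·1.464818 = 0.063860
denominator = 1 − 1.773610 = -0.773610
p = 0.063860 / -0.773610 = -0.0825

p = -0.0825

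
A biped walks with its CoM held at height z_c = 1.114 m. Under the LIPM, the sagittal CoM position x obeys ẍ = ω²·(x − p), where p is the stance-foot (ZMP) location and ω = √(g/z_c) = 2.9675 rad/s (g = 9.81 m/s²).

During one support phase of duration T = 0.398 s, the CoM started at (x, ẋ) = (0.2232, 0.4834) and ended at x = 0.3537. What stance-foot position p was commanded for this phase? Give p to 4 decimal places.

p = 0.3636

ωT = 2.9675·0.398 = 1.181065; cosh(ωT) = 1.782397, sinh(ωT) = 1.475445
x(T) = p + (x₀−p)·cosh(ωT) + (ẋ₀/ω)·sinh(ωT) ⇒ p·(1 − cosh) = x(T) − x₀·cosh − (ẋ₀/ω)·sinh
numerator   = 0.3537 − (0.2232)·1.782397 − (0.4834/2.9675)·1.475445 = -0.284478
denominator = 1 − 1.782397 = -0.782397
p = -0.284478 / -0.782397 = 0.3636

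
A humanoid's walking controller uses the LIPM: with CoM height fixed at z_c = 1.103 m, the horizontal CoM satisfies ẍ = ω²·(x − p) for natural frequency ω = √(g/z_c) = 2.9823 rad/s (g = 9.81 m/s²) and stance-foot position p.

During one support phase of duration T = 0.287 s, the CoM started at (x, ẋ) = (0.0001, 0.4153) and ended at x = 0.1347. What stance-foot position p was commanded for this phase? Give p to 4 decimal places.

p = -0.0007

ωT = 2.9823·0.287 = 0.855920; cosh(ωT) = 1.389215, sinh(ωT) = 0.964323
x(T) = p + (x₀−p)·cosh(ωT) + (ẋ₀/ω)·sinh(ωT) ⇒ p·(1 − cosh) = x(T) − x₀·cosh − (ẋ₀/ω)·sinh
numerator   = 0.1347 − (0.0001)·1.389215 − (0.4153/2.9823)·0.964323 = 0.000274
denominator = 1 − 1.389215 = -0.389215
p = 0.000274 / -0.389215 = -0.0007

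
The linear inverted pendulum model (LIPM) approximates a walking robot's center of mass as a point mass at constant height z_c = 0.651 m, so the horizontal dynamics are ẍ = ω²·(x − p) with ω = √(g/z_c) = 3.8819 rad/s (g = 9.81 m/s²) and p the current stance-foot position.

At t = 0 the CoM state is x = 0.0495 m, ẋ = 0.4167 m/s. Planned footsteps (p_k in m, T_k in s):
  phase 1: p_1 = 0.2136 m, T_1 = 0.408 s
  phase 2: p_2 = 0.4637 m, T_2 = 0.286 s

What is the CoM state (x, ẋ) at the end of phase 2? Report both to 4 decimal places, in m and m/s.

phase 1: p=0.2136, T=0.408, ωT=1.583815, cosh=2.539352, sinh=2.334162; start (x,ẋ)=(0.049500, 0.416700) → end (x,ẋ)=(0.047451, -0.428759)
phase 2: p=0.4637, T=0.286, ωT=1.110223, cosh=1.682261, sinh=1.352775; start (x,ẋ)=(0.047451, -0.428759) → end (x,ẋ)=(-0.385954, -2.907147)

x = -0.3860, ẋ = -2.9071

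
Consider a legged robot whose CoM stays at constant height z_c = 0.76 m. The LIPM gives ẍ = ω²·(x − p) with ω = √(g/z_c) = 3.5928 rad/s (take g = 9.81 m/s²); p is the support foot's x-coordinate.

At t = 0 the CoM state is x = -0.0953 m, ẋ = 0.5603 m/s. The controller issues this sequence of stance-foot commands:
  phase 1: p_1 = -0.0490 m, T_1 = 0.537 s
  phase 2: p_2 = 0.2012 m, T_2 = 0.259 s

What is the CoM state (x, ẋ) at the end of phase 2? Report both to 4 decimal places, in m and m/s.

phase 1: p=-0.0490, T=0.537, ωT=1.929334, cosh=3.515083, sinh=3.369838; start (x,ẋ)=(-0.095300, 0.560300) → end (x,ẋ)=(0.313781, 1.408940)
phase 2: p=0.2012, T=0.259, ωT=0.930535, cosh=1.465104, sinh=1.070762; start (x,ẋ)=(0.313781, 1.408940) → end (x,ẋ)=(0.786048, 2.497345)

x = 0.7860, ẋ = 2.4973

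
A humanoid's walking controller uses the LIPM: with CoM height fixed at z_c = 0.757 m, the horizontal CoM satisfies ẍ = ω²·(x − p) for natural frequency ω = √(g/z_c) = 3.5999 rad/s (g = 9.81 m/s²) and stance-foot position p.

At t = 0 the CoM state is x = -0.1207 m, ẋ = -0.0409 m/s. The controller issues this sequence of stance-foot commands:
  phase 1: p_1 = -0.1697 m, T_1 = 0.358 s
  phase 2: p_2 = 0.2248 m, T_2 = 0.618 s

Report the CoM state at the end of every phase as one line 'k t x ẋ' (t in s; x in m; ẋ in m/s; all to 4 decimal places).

1 0.3580 -0.0931 0.2159
2 0.9760 -0.9887 -4.2215

phase 1: p=-0.1697, T=0.358, ωT=1.288764, cosh=1.951956, sinh=1.676344; start (x,ẋ)=(-0.120700, -0.040900) → end (x,ẋ)=(-0.093100, 0.215864)
phase 2: p=0.2248, T=0.618, ωT=2.224738, cosh=4.679578, sinh=4.571482; start (x,ẋ)=(-0.093100, 0.215864) → end (x,ẋ)=(-0.988713, -4.221487)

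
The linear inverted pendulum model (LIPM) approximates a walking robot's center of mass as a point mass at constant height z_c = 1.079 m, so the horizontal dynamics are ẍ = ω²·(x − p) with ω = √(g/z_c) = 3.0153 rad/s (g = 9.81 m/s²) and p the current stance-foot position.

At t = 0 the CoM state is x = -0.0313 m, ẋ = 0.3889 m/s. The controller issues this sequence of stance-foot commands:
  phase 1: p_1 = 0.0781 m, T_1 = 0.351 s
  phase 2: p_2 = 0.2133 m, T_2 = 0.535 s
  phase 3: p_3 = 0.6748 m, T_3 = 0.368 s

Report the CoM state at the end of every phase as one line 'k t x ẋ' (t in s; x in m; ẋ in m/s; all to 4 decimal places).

1 0.3510 0.0649 0.2098
2 0.8860 -0.0061 -0.5307
3 1.2540 -0.7081 -3.6678

phase 1: p=0.0781, T=0.351, ωT=1.058370, cosh=1.614346, sinh=1.267325; start (x,ẋ)=(-0.031300, 0.388900) → end (x,ẋ)=(0.064945, 0.209762)
phase 2: p=0.2133, T=0.535, ωT=1.613185, cosh=2.609012, sinh=2.409761; start (x,ẋ)=(0.064945, 0.209762) → end (x,ẋ)=(-0.006124, -0.530702)
phase 3: p=0.6748, T=0.368, ωT=1.109630, cosh=1.681459, sinh=1.351778; start (x,ẋ)=(-0.006124, -0.530702) → end (x,ẋ)=(-0.708064, -3.667813)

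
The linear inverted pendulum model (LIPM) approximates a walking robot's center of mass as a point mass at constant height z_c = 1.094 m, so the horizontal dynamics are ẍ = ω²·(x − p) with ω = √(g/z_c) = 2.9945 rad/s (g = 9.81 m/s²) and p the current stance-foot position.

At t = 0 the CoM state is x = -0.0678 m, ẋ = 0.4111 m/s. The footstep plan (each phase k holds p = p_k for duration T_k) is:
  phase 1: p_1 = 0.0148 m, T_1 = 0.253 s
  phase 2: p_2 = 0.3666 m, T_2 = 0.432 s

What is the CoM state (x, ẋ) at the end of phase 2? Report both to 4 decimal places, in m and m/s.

x = -0.1245, ẋ = -1.0969

phase 1: p=0.0148, T=0.253, ωT=0.757609, cosh=1.300977, sinh=0.832191; start (x,ẋ)=(-0.067800, 0.411100) → end (x,ẋ)=(0.021587, 0.328993)
phase 2: p=0.3666, T=0.432, ωT=1.293624, cosh=1.960125, sinh=1.685850; start (x,ẋ)=(0.021587, 0.328993) → end (x,ẋ)=(-0.124452, -1.096856)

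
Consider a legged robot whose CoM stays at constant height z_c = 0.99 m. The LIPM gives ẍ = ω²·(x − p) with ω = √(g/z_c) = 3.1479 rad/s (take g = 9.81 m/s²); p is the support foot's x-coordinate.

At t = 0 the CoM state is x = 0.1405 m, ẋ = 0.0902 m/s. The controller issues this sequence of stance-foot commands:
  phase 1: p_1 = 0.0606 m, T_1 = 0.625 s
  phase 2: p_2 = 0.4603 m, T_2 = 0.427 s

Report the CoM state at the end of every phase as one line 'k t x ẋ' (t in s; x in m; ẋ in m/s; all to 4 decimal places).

phase 1: p=0.0606, T=0.625, ωT=1.967437, cosh=3.646070, sinh=3.506255; start (x,ẋ)=(0.140500, 0.090200) → end (x,ẋ)=(0.452389, 1.210759)
phase 2: p=0.4603, T=0.427, ωT=1.344153, cosh=2.047849, sinh=1.787089; start (x,ẋ)=(0.452389, 1.210759) → end (x,ẋ)=(1.131458, 2.434950)

1 0.6250 0.4524 1.2108
2 1.0520 1.1315 2.4349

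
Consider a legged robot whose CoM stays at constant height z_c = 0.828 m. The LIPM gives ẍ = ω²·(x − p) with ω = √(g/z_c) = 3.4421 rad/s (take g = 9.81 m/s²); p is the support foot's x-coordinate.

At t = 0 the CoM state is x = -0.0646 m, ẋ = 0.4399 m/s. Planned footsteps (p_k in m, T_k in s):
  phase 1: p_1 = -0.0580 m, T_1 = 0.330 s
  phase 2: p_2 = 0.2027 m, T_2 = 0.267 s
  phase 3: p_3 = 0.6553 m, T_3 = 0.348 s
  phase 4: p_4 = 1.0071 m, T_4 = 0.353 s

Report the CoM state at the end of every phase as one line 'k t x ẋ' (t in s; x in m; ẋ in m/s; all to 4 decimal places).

1 0.3300 0.1091 0.7238
2 0.5970 0.2884 0.7122
3 0.9450 0.3036 -0.6143
4 1.2980 -0.5571 -4.8479

phase 1: p=-0.0580, T=0.330, ωT=1.135893, cosh=1.717544, sinh=1.396409; start (x,ẋ)=(-0.064600, 0.439900) → end (x,ẋ)=(0.109125, 0.723824)
phase 2: p=0.2027, T=0.267, ωT=0.919041, cosh=1.452893, sinh=1.053991; start (x,ẋ)=(0.109125, 0.723824) → end (x,ẋ)=(0.288385, 0.712155)
phase 3: p=0.6553, T=0.348, ωT=1.197851, cosh=1.807416, sinh=1.505573; start (x,ẋ)=(0.288385, 0.712155) → end (x,ẋ)=(0.303628, -0.614317)
phase 4: p=1.0071, T=0.353, ωT=1.215061, cosh=1.833596, sinh=1.536904; start (x,ẋ)=(0.303628, -0.614317) → end (x,ẋ)=(-0.557077, -4.847900)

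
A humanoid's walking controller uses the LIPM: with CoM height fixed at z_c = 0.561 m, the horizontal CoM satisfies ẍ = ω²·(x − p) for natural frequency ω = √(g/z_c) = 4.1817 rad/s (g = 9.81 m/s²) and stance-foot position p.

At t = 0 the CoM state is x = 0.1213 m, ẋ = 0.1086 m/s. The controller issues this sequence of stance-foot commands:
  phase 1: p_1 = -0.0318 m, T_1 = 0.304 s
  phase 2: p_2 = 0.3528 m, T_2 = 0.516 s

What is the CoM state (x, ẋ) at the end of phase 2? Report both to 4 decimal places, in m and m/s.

x = 1.4307, ẋ = 4.6760

phase 1: p=-0.0318, T=0.304, ωT=1.271237, cosh=1.922872, sinh=1.642387; start (x,ẋ)=(0.121300, 0.108600) → end (x,ẋ)=(0.305245, 1.260310)
phase 2: p=0.3528, T=0.516, ωT=2.157757, cosh=4.383648, sinh=4.268064; start (x,ẋ)=(0.305245, 1.260310) → end (x,ẋ)=(1.430675, 4.676006)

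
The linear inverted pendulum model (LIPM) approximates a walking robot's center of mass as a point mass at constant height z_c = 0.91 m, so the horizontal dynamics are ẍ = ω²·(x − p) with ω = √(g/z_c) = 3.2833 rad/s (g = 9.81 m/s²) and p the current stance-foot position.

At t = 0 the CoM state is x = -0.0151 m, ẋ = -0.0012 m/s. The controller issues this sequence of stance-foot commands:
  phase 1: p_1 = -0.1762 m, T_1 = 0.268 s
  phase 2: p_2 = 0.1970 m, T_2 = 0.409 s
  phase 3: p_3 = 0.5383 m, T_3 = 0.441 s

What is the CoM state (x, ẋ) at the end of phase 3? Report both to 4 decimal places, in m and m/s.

phase 1: p=-0.1762, T=0.268, ωT=0.879924, cosh=1.412766, sinh=0.997952; start (x,ẋ)=(-0.015100, -0.001200) → end (x,ẋ)=(0.051032, 0.526161)
phase 2: p=0.1970, T=0.409, ωT=1.342870, cosh=2.045557, sinh=1.784462; start (x,ẋ)=(0.051032, 0.526161) → end (x,ẋ)=(0.184380, 0.221076)
phase 3: p=0.5383, T=0.441, ωT=1.447935, cosh=2.244688, sinh=2.009633; start (x,ẋ)=(0.184380, 0.221076) → end (x,ẋ)=(-0.120824, -1.838997)

x = -0.1208, ẋ = -1.8390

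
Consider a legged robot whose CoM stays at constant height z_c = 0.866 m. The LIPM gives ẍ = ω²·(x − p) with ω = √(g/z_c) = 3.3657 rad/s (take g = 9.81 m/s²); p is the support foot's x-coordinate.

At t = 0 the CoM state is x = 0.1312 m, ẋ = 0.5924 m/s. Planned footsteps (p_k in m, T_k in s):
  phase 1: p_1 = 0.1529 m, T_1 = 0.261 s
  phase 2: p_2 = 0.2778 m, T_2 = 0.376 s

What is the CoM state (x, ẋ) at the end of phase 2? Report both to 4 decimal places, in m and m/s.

x = 0.6856, ẋ = 1.5691

phase 1: p=0.1529, T=0.261, ωT=0.878448, cosh=1.411294, sinh=0.995866; start (x,ẋ)=(0.131200, 0.592400) → end (x,ẋ)=(0.297558, 0.763317)
phase 2: p=0.2778, T=0.376, ωT=1.265503, cosh=1.913487, sinh=1.631389; start (x,ẋ)=(0.297558, 0.763317) → end (x,ẋ)=(0.685595, 1.569084)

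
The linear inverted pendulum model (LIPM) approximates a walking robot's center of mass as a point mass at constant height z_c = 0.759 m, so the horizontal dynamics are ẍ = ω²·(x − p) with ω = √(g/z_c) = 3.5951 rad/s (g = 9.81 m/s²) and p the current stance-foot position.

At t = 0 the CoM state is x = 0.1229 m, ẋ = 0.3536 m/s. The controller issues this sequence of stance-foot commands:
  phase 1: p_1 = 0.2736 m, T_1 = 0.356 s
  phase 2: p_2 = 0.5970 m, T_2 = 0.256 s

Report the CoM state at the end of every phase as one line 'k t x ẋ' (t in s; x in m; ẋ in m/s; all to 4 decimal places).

phase 1: p=0.2736, T=0.356, ωT=1.279856, cosh=1.937099, sinh=1.659021; start (x,ẋ)=(0.122900, 0.353600) → end (x,ẋ)=(0.144854, -0.213869)
phase 2: p=0.5970, T=0.256, ωT=0.920346, cosh=1.454270, sinh=1.055888; start (x,ẋ)=(0.144854, -0.213869) → end (x,ẋ)=(-0.123356, -2.027380)

1 0.3560 0.1449 -0.2139
2 0.6120 -0.1234 -2.0274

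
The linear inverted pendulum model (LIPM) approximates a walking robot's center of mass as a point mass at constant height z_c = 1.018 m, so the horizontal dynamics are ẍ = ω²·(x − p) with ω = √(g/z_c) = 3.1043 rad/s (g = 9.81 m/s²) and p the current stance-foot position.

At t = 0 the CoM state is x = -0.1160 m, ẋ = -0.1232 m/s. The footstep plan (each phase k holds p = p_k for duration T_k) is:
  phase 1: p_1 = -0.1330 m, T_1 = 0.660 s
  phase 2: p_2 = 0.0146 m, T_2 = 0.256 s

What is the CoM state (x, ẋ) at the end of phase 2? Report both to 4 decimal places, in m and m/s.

x = -0.3753, ẋ = -1.0136

phase 1: p=-0.1330, T=0.660, ωT=2.048838, cosh=3.943882, sinh=3.814998; start (x,ẋ)=(-0.116000, -0.123200) → end (x,ẋ)=(-0.217359, -0.284557)
phase 2: p=0.0146, T=0.256, ωT=0.794701, cosh=1.332747, sinh=0.881031; start (x,ẋ)=(-0.217359, -0.284557) → end (x,ẋ)=(-0.375303, -1.013648)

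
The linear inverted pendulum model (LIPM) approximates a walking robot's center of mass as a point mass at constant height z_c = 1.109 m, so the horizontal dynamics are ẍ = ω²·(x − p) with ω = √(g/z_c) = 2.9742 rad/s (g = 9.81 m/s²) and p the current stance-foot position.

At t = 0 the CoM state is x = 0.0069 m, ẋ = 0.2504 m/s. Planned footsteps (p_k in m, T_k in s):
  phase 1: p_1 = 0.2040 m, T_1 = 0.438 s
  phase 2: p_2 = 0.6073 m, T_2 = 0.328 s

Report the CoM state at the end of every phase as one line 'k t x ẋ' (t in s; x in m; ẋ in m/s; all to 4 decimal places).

phase 1: p=0.2040, T=0.438, ωT=1.302700, cosh=1.975506, sinh=1.703709; start (x,ẋ)=(0.006900, 0.250400) → end (x,ẋ)=(-0.041936, -0.504073)
phase 2: p=0.6073, T=0.328, ωT=0.975538, cosh=1.514791, sinh=1.137802; start (x,ẋ)=(-0.041936, -0.504073) → end (x,ẋ)=(-0.568993, -2.960611)

1 0.4380 -0.0419 -0.5041
2 0.7660 -0.5690 -2.9606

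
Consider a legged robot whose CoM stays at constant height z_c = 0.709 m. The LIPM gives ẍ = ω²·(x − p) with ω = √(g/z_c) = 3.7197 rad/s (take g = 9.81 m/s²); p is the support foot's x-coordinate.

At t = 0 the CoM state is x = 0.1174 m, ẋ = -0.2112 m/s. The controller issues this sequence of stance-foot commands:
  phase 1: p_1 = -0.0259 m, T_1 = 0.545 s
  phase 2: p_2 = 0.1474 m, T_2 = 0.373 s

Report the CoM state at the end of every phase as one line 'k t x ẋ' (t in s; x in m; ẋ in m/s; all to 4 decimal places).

1 0.5450 0.3158 1.1728
2 0.9180 1.0975 3.6706

phase 1: p=-0.0259, T=0.545, ωT=2.027237, cosh=3.862386, sinh=3.730687; start (x,ẋ)=(0.117400, -0.211200) → end (x,ẋ)=(0.315756, 1.172844)
phase 2: p=0.1474, T=0.373, ωT=1.387448, cosh=2.127165, sinh=1.877453; start (x,ẋ)=(0.315756, 1.172844) → end (x,ẋ)=(1.097493, 3.670557)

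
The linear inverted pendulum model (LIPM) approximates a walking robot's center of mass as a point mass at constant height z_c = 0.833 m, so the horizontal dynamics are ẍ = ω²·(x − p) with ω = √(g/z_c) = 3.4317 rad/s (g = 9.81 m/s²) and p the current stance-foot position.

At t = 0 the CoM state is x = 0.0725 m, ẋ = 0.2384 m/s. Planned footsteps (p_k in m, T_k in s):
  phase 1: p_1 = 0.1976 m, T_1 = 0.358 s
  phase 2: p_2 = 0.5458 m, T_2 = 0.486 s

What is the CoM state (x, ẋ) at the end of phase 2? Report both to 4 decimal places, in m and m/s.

phase 1: p=0.1976, T=0.358, ωT=1.228549, cosh=1.854492, sinh=1.561775; start (x,ẋ)=(0.072500, 0.238400) → end (x,ẋ)=(0.074099, -0.228368)
phase 2: p=0.5458, T=0.486, ωT=1.667806, cosh=2.744594, sinh=2.555933; start (x,ẋ)=(0.074099, -0.228368) → end (x,ẋ)=(-0.918915, -4.764155)

x = -0.9189, ẋ = -4.7642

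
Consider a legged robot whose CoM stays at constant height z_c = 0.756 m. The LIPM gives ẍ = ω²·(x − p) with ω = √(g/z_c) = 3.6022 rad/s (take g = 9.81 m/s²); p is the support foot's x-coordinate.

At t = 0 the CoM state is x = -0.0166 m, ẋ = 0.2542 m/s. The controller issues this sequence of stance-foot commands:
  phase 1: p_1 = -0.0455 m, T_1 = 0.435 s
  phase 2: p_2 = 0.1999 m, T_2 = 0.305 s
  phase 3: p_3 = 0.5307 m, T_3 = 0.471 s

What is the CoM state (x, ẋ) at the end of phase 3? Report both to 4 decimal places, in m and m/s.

x = 1.4828, ẋ = 3.7041

phase 1: p=-0.0455, T=0.435, ωT=1.566957, cosh=2.500362, sinh=2.291682; start (x,ẋ)=(-0.016600, 0.254200) → end (x,ẋ)=(0.188480, 0.874164)
phase 2: p=0.1999, T=0.305, ωT=1.098671, cosh=1.666745, sinh=1.333431; start (x,ẋ)=(0.188480, 0.874164) → end (x,ẋ)=(0.504456, 1.402155)
phase 3: p=0.5307, T=0.471, ωT=1.696636, cosh=2.819432, sinh=2.636133; start (x,ẋ)=(0.504456, 1.402155) → end (x,ẋ)=(1.482820, 3.704070)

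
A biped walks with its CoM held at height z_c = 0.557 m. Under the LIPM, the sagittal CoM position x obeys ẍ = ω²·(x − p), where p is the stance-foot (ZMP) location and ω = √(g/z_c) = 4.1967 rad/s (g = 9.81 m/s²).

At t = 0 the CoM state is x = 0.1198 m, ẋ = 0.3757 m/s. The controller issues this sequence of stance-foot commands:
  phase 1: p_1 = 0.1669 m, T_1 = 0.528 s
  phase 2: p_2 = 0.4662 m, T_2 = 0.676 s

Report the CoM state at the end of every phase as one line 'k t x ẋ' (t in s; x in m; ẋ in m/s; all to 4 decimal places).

1 0.5280 0.3539 0.8475
2 1.2040 1.2222 3.2499

phase 1: p=0.1669, T=0.528, ωT=2.215858, cosh=4.639165, sinh=4.530105; start (x,ẋ)=(0.119800, 0.375700) → end (x,ẋ)=(0.353943, 0.847493)
phase 2: p=0.4662, T=0.676, ωT=2.836969, cosh=8.561286, sinh=8.502683; start (x,ẋ)=(0.353943, 0.847493) → end (x,ẋ)=(1.222187, 3.249927)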